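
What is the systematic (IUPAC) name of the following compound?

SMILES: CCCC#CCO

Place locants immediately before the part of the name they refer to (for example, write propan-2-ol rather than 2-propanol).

hex-2-yn-1-ol

The longest chain bearing the –OH group and the multiple bond is 6 carbons long (hexane).
An alcohol (–OH) is the principal characteristic group, giving the suffix -ol.
There is one C≡C triple bond, indicated by the ending -yne.
Number the chain so that numbering from this end puts the hydroxyl group at C-1 rather than C-6.
That gives the hydroxyl at C-1; the triple bond between C-2 and C-3.
Putting it together: hex-2-yn-1-ol.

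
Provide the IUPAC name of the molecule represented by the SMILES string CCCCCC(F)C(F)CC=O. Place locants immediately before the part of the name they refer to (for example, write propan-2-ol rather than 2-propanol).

The longest chain bearing the –CHO group is 9 carbons long (nonane).
The highest-priority functional group is an aldehyde (terminal –CHO), so the name ends in -al.
The numbering direction is chosen so that the aldehyde carbon is C-1 by definition.
With this numbering: fluoro groups at C-3 and C-4.
The name is 3,4-difluorononanal.

3,4-difluorononanal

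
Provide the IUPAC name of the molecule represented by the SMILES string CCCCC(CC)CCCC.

The longest continuous carbon chain has 9 atoms, so the parent hydride is nonane.
Both numbering directions give the same locant set; either may be used.
With this numbering: an ethyl group at C-5.
The name is 5-ethylnonane.

5-ethylnonane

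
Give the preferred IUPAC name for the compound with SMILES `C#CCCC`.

pent-1-yne

The longest carbon chain that includes the multiple bond has 5 carbons, so the parent hydride is pentane.
The chain contains a C≡C triple bond, so the unsaturation ending is -yne.
The numbering direction is chosen so that numbering from this end puts the triple bond at C-1 rather than C-4.
This places the triple bond between C-1 and C-2.
Assembling the pieces gives pent-1-yne.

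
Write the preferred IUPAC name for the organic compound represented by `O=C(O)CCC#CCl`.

Counting along the main chain through the –COOH group and the multiple bond gives 5 carbons: the parent is pentane.
A carboxylic acid (terminal –COOH) is the principal characteristic group, giving the suffix -oic acid.
There is one C≡C triple bond, indicated by the ending -yne.
The numbering direction is chosen so that the carboxylic acid carbon is C-1 by definition.
With this numbering: the triple bond between C-4 and C-5; a chloro group at C-5.
Putting it together: 5-chloropent-4-ynoic acid.

5-chloropent-4-ynoic acid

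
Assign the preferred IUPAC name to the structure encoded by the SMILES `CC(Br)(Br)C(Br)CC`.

2,2,3-tribromopentane

The parent chain contains 5 carbons (pentane).
Number the chain so that the substituent locant set {2,2,3} is lower than {3,4,4} at the first point of difference.
That gives bromo groups at C-2 (×2) and C-3.
Assembling the pieces gives 2,2,3-tribromopentane.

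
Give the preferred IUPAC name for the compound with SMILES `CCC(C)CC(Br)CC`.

3-bromo-5-methylheptane

The longest continuous carbon chain has 7 atoms, so the parent hydride is heptane.
Choose the numbering such that the locant sets are identical either way, so the alphabetically earlier bromo substituent takes the lower locant (3 rather than 5).
That gives a bromo group at C-3; a methyl group at C-5.
Prefixes are listed alphabetically: bromo, methyl.
Putting it together: 3-bromo-5-methylheptane.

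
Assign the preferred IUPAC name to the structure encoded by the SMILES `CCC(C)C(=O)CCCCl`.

1-chloro-5-methylheptan-4-one

The longest carbon chain that includes the carbonyl has 7 carbons, so the parent hydride is heptane.
A ketone (C=O on an internal carbon) is the principal characteristic group, giving the suffix -one.
The numbering direction is chosen so that the substituent locant set {1,5} is lower than {3,7} at the first point of difference.
That gives the carbonyl at C-4; a chloro group at C-1; a methyl group at C-5.
The substituents are ordered alphabetically, ignoring any di-/tri- multipliers.
The name is 1-chloro-5-methylheptan-4-one.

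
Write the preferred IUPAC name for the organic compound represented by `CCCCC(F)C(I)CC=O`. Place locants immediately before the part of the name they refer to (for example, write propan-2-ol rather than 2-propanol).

4-fluoro-3-iodooctanal

The longest carbon chain that includes the –CHO group has 8 carbons, so the parent hydride is octane.
The principal characteristic group is an aldehyde (terminal –CHO), named with the suffix -al.
Choose the numbering such that the aldehyde carbon is C-1 by definition.
With this numbering: a fluoro group at C-4; an iodo group at C-3.
Substituent prefixes are cited in alphabetical order (multiplying prefixes like di-/tri- are ignored for ordering).
Putting it together: 4-fluoro-3-iodooctanal.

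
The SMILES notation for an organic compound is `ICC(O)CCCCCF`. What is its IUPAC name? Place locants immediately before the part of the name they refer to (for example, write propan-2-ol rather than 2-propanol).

7-fluoro-1-iodoheptan-2-ol

The longest carbon chain that includes the –OH group has 7 carbons, so the parent hydride is heptane.
The principal characteristic group is an alcohol (–OH), named with the suffix -ol.
Number the chain so that numbering from this end puts the hydroxyl group at C-2 rather than C-6.
This places the hydroxyl at C-2; a fluoro group at C-7; an iodo group at C-1.
Prefixes are listed alphabetically: fluoro, iodo.
Putting it together: 7-fluoro-1-iodoheptan-2-ol.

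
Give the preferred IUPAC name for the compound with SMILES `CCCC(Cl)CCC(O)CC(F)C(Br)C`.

The longest chain bearing the –OH group is 11 carbons long (undecane).
An alcohol (–OH) is the principal characteristic group, giving the suffix -ol.
The numbering direction is chosen so that numbering from this end puts the hydroxyl group at C-5 rather than C-7.
With this numbering: the hydroxyl at C-5; a bromo group at C-2; a chloro group at C-8; a fluoro group at C-3.
Prefixes are listed alphabetically: bromo, chloro, fluoro.
Putting it together: 2-bromo-8-chloro-3-fluoroundecan-5-ol.

2-bromo-8-chloro-3-fluoroundecan-5-ol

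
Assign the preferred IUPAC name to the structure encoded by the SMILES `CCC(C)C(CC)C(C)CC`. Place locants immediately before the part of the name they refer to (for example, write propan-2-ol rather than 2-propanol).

The parent chain contains 7 carbons (heptane).
Numbering from either end gives identical locants here.
That gives an ethyl group at C-4; methyl groups at C-3 and C-5.
Substituent prefixes are cited in alphabetical order (multiplying prefixes like di-/tri- are ignored for ordering).
Putting it together: 4-ethyl-3,5-dimethylheptane.

4-ethyl-3,5-dimethylheptane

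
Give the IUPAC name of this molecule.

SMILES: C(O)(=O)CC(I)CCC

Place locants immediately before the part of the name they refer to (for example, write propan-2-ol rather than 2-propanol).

3-iodohexanoic acid

Counting along the main chain through the –COOH group gives 6 carbons: the parent is hexane.
A carboxylic acid (terminal –COOH) is the principal characteristic group, giving the suffix -oic acid.
The numbering direction is chosen so that the carboxylic acid carbon is C-1 by definition.
With this numbering: an iodo group at C-3.
Putting it together: 3-iodohexanoic acid.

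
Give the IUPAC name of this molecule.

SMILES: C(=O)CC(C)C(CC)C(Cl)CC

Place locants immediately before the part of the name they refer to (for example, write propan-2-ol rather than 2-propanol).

The longest carbon chain that includes the –CHO group has 7 carbons, so the parent hydride is heptane.
The principal characteristic group is an aldehyde (terminal –CHO), named with the suffix -al.
Number the chain so that the aldehyde carbon is C-1 by definition.
That gives a chloro group at C-5; an ethyl group at C-4; a methyl group at C-3.
Prefixes are listed alphabetically: chloro, ethyl, methyl.
The name is 5-chloro-4-ethyl-3-methylheptanal.

5-chloro-4-ethyl-3-methylheptanal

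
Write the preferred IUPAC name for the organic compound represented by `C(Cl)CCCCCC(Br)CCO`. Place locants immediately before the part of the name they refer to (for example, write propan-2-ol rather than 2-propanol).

3-bromo-9-chlorononan-1-ol

The longest chain bearing the –OH group is 9 carbons long (nonane).
An alcohol (–OH) is the principal characteristic group, giving the suffix -ol.
Number the chain so that numbering from this end puts the hydroxyl group at C-1 rather than C-9.
That gives the hydroxyl at C-1; a bromo group at C-3; a chloro group at C-9.
The substituents are ordered alphabetically, ignoring any di-/tri- multipliers.
The name is 3-bromo-9-chlorononan-1-ol.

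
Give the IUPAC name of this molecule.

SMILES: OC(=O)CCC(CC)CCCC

The longest chain bearing the –COOH group is 8 carbons long (octane).
A carboxylic acid (terminal –COOH) is the principal characteristic group, giving the suffix -oic acid.
The numbering direction is chosen so that the carboxylic acid carbon is C-1 by definition.
This places an ethyl group at C-4.
The name is 4-ethyloctanoic acid.

4-ethyloctanoic acid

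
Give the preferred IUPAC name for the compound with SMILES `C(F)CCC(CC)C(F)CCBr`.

1-bromo-4-ethyl-3,7-difluoroheptane

The parent chain contains 7 carbons (heptane).
Choose the numbering such that the substituent locant set {1,3,4,7} is lower than {1,4,5,7} at the first point of difference.
That gives a bromo group at C-1; an ethyl group at C-4; fluoro groups at C-3 and C-7.
Prefixes are listed alphabetically: bromo, ethyl, fluoro.
Putting it together: 1-bromo-4-ethyl-3,7-difluoroheptane.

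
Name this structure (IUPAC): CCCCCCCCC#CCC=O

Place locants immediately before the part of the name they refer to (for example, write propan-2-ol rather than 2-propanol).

dodec-3-ynal

The longest chain bearing the –CHO group and the multiple bond is 12 carbons long (dodecane).
An aldehyde (terminal –CHO) is the principal characteristic group, giving the suffix -al.
There is one C≡C triple bond, indicated by the ending -yne.
The numbering direction is chosen so that the aldehyde carbon is C-1 by definition.
This places the triple bond between C-3 and C-4.
Assembling the pieces gives dodec-3-ynal.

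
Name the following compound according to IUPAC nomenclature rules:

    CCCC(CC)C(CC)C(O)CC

The longest chain bearing the –OH group is 8 carbons long (octane).
The principal characteristic group is an alcohol (–OH), named with the suffix -ol.
Choose the numbering such that numbering from this end puts the hydroxyl group at C-3 rather than C-6.
With this numbering: the hydroxyl at C-3; ethyl groups at C-4 and C-5.
Assembling the pieces gives 4,5-diethyloctan-3-ol.

4,5-diethyloctan-3-ol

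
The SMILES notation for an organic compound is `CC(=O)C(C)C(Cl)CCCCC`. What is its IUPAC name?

The longest carbon chain that includes the carbonyl has 9 carbons, so the parent hydride is nonane.
A ketone (C=O on an internal carbon) is the principal characteristic group, giving the suffix -one.
Choose the numbering such that numbering from this end puts the carbonyl group at C-2 rather than C-8.
This places the carbonyl at C-2; a chloro group at C-4; a methyl group at C-3.
The substituents are ordered alphabetically, ignoring any di-/tri- multipliers.
Assembling the pieces gives 4-chloro-3-methylnonan-2-one.

4-chloro-3-methylnonan-2-one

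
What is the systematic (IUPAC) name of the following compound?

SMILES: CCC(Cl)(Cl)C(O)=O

The longest carbon chain that includes the –COOH group has 4 carbons, so the parent hydride is butane.
The principal characteristic group is a carboxylic acid (terminal –COOH), named with the suffix -oic acid.
Number the chain so that the carboxylic acid carbon is C-1 by definition.
This places two chloro groups at C-2.
The name is 2,2-dichlorobutanoic acid.

2,2-dichlorobutanoic acid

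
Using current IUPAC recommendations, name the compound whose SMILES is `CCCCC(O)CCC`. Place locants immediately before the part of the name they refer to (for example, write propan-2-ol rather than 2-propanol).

The longest chain bearing the –OH group is 8 carbons long (octane).
The principal characteristic group is an alcohol (–OH), named with the suffix -ol.
The numbering direction is chosen so that numbering from this end puts the hydroxyl group at C-4 rather than C-5.
This places the hydroxyl at C-4.
Putting it together: octan-4-ol.

octan-4-ol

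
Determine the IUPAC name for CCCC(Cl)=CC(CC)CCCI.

4-chloro-6-ethyl-9-iodonon-4-ene

The longest chain bearing the multiple bond is 9 carbons long (nonane).
There is one C=C double bond, indicated by the ending -ene.
Choose the numbering such that numbering from this end puts the double bond at C-4 rather than C-5.
This places the double bond between C-4 and C-5; a chloro group at C-4; an ethyl group at C-6; an iodo group at C-9.
The substituents are ordered alphabetically, ignoring any di-/tri- multipliers.
Assembling the pieces gives 4-chloro-6-ethyl-9-iodonon-4-ene.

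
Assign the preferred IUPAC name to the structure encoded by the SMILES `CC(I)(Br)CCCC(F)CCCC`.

The parent chain contains 10 carbons (decane).
The numbering direction is chosen so that the substituent locant set {2,2,6} is lower than {5,9,9} at the first point of difference.
That gives a bromo group at C-2; a fluoro group at C-6; an iodo group at C-2.
Substituent prefixes are cited in alphabetical order (multiplying prefixes like di-/tri- are ignored for ordering).
The name is 2-bromo-6-fluoro-2-iododecane.

2-bromo-6-fluoro-2-iododecane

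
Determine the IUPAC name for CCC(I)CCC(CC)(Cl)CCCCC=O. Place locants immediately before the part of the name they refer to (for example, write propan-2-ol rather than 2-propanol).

The longest carbon chain that includes the –CHO group has 11 carbons, so the parent hydride is undecane.
An aldehyde (terminal –CHO) is the principal characteristic group, giving the suffix -al.
Number the chain so that the aldehyde carbon is C-1 by definition.
That gives a chloro group at C-6; an ethyl group at C-6; an iodo group at C-9.
Substituent prefixes are cited in alphabetical order (multiplying prefixes like di-/tri- are ignored for ordering).
Assembling the pieces gives 6-chloro-6-ethyl-9-iodoundecanal.

6-chloro-6-ethyl-9-iodoundecanal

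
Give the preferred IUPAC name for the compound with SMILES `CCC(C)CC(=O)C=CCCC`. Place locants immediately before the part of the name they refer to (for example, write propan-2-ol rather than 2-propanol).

3-methyldec-6-en-5-one

The longest carbon chain that includes the carbonyl and the multiple bond has 10 carbons, so the parent hydride is decane.
A ketone (C=O on an internal carbon) is the principal characteristic group, giving the suffix -one.
A C=C double bond in the chain gives the infix -ene-.
Number the chain so that numbering from this end puts the carbonyl group at C-5 rather than C-6.
With this numbering: the carbonyl at C-5; the double bond between C-6 and C-7; a methyl group at C-3.
Assembling the pieces gives 3-methyldec-6-en-5-one.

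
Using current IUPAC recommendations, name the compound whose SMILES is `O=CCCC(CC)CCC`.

4-ethylheptanal

Counting along the main chain through the –CHO group gives 7 carbons: the parent is heptane.
The highest-priority functional group is an aldehyde (terminal –CHO), so the name ends in -al.
Choose the numbering such that the aldehyde carbon is C-1 by definition.
This places an ethyl group at C-4.
Assembling the pieces gives 4-ethylheptanal.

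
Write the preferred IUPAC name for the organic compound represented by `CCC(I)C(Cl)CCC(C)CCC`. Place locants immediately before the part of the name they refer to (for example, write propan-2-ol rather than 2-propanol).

The longest carbon chain is 10 atoms: the parent is decane.
Choose the numbering such that the substituent locant set {3,4,7} is lower than {4,7,8} at the first point of difference.
This places a chloro group at C-4; an iodo group at C-3; a methyl group at C-7.
Prefixes are listed alphabetically: chloro, iodo, methyl.
Assembling the pieces gives 4-chloro-3-iodo-7-methyldecane.

4-chloro-3-iodo-7-methyldecane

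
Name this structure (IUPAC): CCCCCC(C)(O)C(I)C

The longest carbon chain that includes the –OH group has 8 carbons, so the parent hydride is octane.
The highest-priority functional group is an alcohol (–OH), so the name ends in -ol.
Choose the numbering such that numbering from this end puts the hydroxyl group at C-3 rather than C-6.
With this numbering: the hydroxyl at C-3; an iodo group at C-2; a methyl group at C-3.
Substituent prefixes are cited in alphabetical order (multiplying prefixes like di-/tri- are ignored for ordering).
The name is 2-iodo-3-methyloctan-3-ol.

2-iodo-3-methyloctan-3-ol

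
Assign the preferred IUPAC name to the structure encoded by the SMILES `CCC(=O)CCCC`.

heptan-3-one

The longest chain bearing the carbonyl is 7 carbons long (heptane).
The highest-priority functional group is a ketone (C=O on an internal carbon), so the name ends in -one.
Number the chain so that numbering from this end puts the carbonyl group at C-3 rather than C-5.
With this numbering: the carbonyl at C-3.
Assembling the pieces gives heptan-3-one.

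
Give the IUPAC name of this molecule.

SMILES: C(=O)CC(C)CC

3-methylpentanal

Counting along the main chain through the –CHO group gives 5 carbons: the parent is pentane.
An aldehyde (terminal –CHO) is the principal characteristic group, giving the suffix -al.
Choose the numbering such that the aldehyde carbon is C-1 by definition.
That gives a methyl group at C-3.
Assembling the pieces gives 3-methylpentanal.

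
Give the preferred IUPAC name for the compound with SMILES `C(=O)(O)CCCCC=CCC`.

Counting along the main chain through the –COOH group and the multiple bond gives 9 carbons: the parent is nonane.
A carboxylic acid (terminal –COOH) is the principal characteristic group, giving the suffix -oic acid.
A C=C double bond in the chain gives the infix -ene-.
The numbering direction is chosen so that the carboxylic acid carbon is C-1 by definition.
This places the double bond between C-6 and C-7.
The name is non-6-enoic acid.

non-6-enoic acid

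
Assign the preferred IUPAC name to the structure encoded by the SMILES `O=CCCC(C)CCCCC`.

Counting along the main chain through the –CHO group gives 9 carbons: the parent is nonane.
The highest-priority functional group is an aldehyde (terminal –CHO), so the name ends in -al.
Choose the numbering such that the aldehyde carbon is C-1 by definition.
That gives a methyl group at C-4.
Putting it together: 4-methylnonanal.

4-methylnonanal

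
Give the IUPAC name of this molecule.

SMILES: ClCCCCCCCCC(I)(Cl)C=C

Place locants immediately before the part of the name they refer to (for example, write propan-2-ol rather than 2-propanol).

The longest carbon chain that includes the multiple bond has 11 carbons, so the parent hydride is undecane.
The chain contains a C=C double bond, so the unsaturation ending is -ene.
Choose the numbering such that numbering from this end puts the double bond at C-1 rather than C-10.
This places the double bond between C-1 and C-2; chloro groups at C-3 and C-11; an iodo group at C-3.
The substituents are ordered alphabetically, ignoring any di-/tri- multipliers.
The name is 3,11-dichloro-3-iodoundec-1-ene.

3,11-dichloro-3-iodoundec-1-ene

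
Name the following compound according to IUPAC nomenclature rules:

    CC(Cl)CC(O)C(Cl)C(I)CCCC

2,5-dichloro-6-iododecan-4-ol

The longest carbon chain that includes the –OH group has 10 carbons, so the parent hydride is decane.
An alcohol (–OH) is the principal characteristic group, giving the suffix -ol.
Choose the numbering such that numbering from this end puts the hydroxyl group at C-4 rather than C-7.
That gives the hydroxyl at C-4; chloro groups at C-2 and C-5; an iodo group at C-6.
The substituents are ordered alphabetically, ignoring any di-/tri- multipliers.
Putting it together: 2,5-dichloro-6-iododecan-4-ol.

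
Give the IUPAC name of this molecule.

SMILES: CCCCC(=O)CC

heptan-3-one

The longest carbon chain that includes the carbonyl has 7 carbons, so the parent hydride is heptane.
The principal characteristic group is a ketone (C=O on an internal carbon), named with the suffix -one.
Number the chain so that numbering from this end puts the carbonyl group at C-3 rather than C-5.
This places the carbonyl at C-3.
Putting it together: heptan-3-one.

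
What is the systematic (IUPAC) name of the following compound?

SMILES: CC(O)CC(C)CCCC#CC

4-methyldec-8-yn-2-ol

Counting along the main chain through the –OH group and the multiple bond gives 10 carbons: the parent is decane.
The highest-priority functional group is an alcohol (–OH), so the name ends in -ol.
A C≡C triple bond in the chain gives the infix -yne-.
The numbering direction is chosen so that numbering from this end puts the hydroxyl group at C-2 rather than C-9.
That gives the hydroxyl at C-2; the triple bond between C-8 and C-9; a methyl group at C-4.
The name is 4-methyldec-8-yn-2-ol.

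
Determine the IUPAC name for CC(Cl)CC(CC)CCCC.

The longest carbon chain is 8 atoms: the parent is octane.
The numbering direction is chosen so that the substituent locant set {2,4} is lower than {5,7} at the first point of difference.
That gives a chloro group at C-2; an ethyl group at C-4.
Substituent prefixes are cited in alphabetical order (multiplying prefixes like di-/tri- are ignored for ordering).
Assembling the pieces gives 2-chloro-4-ethyloctane.

2-chloro-4-ethyloctane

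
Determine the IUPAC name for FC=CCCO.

The longest carbon chain that includes the –OH group and the multiple bond has 4 carbons, so the parent hydride is butane.
An alcohol (–OH) is the principal characteristic group, giving the suffix -ol.
There is one C=C double bond, indicated by the ending -ene.
Number the chain so that numbering from this end puts the hydroxyl group at C-1 rather than C-4.
With this numbering: the hydroxyl at C-1; the double bond between C-3 and C-4; a fluoro group at C-4.
Assembling the pieces gives 4-fluorobut-3-en-1-ol.

4-fluorobut-3-en-1-ol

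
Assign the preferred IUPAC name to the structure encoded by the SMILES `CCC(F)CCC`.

3-fluorohexane

The longest continuous carbon chain has 6 atoms, so the parent hydride is hexane.
Number the chain so that the substituent locant set {3} is lower than {4} at the first point of difference.
With this numbering: a fluoro group at C-3.
Assembling the pieces gives 3-fluorohexane.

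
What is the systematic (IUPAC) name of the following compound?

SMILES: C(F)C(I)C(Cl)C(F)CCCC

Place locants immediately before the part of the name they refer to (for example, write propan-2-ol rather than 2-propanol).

The longest carbon chain is 8 atoms: the parent is octane.
Number the chain so that the substituent locant set {1,2,3,4} is lower than {5,6,7,8} at the first point of difference.
That gives a chloro group at C-3; fluoro groups at C-1 and C-4; an iodo group at C-2.
The substituents are ordered alphabetically, ignoring any di-/tri- multipliers.
Assembling the pieces gives 3-chloro-1,4-difluoro-2-iodooctane.

3-chloro-1,4-difluoro-2-iodooctane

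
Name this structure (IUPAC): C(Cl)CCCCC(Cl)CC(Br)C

8-bromo-1,6-dichlorononane

The longest carbon chain is 9 atoms: the parent is nonane.
Number the chain so that the substituent locant set {1,6,8} is lower than {2,4,9} at the first point of difference.
That gives a bromo group at C-8; chloro groups at C-1 and C-6.
Prefixes are listed alphabetically: bromo, chloro.
Assembling the pieces gives 8-bromo-1,6-dichlorononane.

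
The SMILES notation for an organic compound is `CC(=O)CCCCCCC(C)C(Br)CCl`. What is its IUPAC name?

The longest carbon chain that includes the carbonyl has 11 carbons, so the parent hydride is undecane.
The highest-priority functional group is a ketone (C=O on an internal carbon), so the name ends in -one.
The numbering direction is chosen so that numbering from this end puts the carbonyl group at C-2 rather than C-10.
With this numbering: the carbonyl at C-2; a bromo group at C-10; a chloro group at C-11; a methyl group at C-9.
Prefixes are listed alphabetically: bromo, chloro, methyl.
Putting it together: 10-bromo-11-chloro-9-methylundecan-2-one.

10-bromo-11-chloro-9-methylundecan-2-one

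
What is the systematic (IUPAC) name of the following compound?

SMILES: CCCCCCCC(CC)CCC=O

The longest chain bearing the –CHO group is 11 carbons long (undecane).
An aldehyde (terminal –CHO) is the principal characteristic group, giving the suffix -al.
Choose the numbering such that the aldehyde carbon is C-1 by definition.
With this numbering: an ethyl group at C-4.
Assembling the pieces gives 4-ethylundecanal.

4-ethylundecanal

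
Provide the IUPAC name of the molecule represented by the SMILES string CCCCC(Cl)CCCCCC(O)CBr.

Counting along the main chain through the –OH group gives 12 carbons: the parent is dodecane.
The highest-priority functional group is an alcohol (–OH), so the name ends in -ol.
Number the chain so that numbering from this end puts the hydroxyl group at C-2 rather than C-11.
With this numbering: the hydroxyl at C-2; a bromo group at C-1; a chloro group at C-8.
Prefixes are listed alphabetically: bromo, chloro.
Assembling the pieces gives 1-bromo-8-chlorododecan-2-ol.

1-bromo-8-chlorododecan-2-ol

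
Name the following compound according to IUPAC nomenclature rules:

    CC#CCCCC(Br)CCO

3-bromonon-7-yn-1-ol

The longest chain bearing the –OH group and the multiple bond is 9 carbons long (nonane).
The highest-priority functional group is an alcohol (–OH), so the name ends in -ol.
There is one C≡C triple bond, indicated by the ending -yne.
Choose the numbering such that numbering from this end puts the hydroxyl group at C-1 rather than C-9.
With this numbering: the hydroxyl at C-1; the triple bond between C-7 and C-8; a bromo group at C-3.
Assembling the pieces gives 3-bromonon-7-yn-1-ol.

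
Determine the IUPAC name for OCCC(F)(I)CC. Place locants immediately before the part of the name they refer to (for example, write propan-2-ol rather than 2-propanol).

The longest chain bearing the –OH group is 5 carbons long (pentane).
The highest-priority functional group is an alcohol (–OH), so the name ends in -ol.
The numbering direction is chosen so that numbering from this end puts the hydroxyl group at C-1 rather than C-5.
With this numbering: the hydroxyl at C-1; a fluoro group at C-3; an iodo group at C-3.
The substituents are ordered alphabetically, ignoring any di-/tri- multipliers.
Assembling the pieces gives 3-fluoro-3-iodopentan-1-ol.

3-fluoro-3-iodopentan-1-ol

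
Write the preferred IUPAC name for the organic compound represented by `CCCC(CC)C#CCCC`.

6-ethylnon-4-yne

The longest carbon chain that includes the multiple bond has 9 carbons, so the parent hydride is nonane.
The chain contains a C≡C triple bond, so the unsaturation ending is -yne.
Choose the numbering such that numbering from this end puts the triple bond at C-4 rather than C-5.
That gives the triple bond between C-4 and C-5; an ethyl group at C-6.
The name is 6-ethylnon-4-yne.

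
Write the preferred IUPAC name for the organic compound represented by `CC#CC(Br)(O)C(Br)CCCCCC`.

The longest chain bearing the –OH group and the multiple bond is 11 carbons long (undecane).
The highest-priority functional group is an alcohol (–OH), so the name ends in -ol.
A C≡C triple bond in the chain gives the infix -yne-.
Choose the numbering such that numbering from this end puts the hydroxyl group at C-4 rather than C-8.
This places the hydroxyl at C-4; the triple bond between C-2 and C-3; bromo groups at C-4 and C-5.
Assembling the pieces gives 4,5-dibromoundec-2-yn-4-ol.

4,5-dibromoundec-2-yn-4-ol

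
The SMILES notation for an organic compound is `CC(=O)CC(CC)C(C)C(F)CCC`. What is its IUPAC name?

Counting along the main chain through the carbonyl gives 9 carbons: the parent is nonane.
A ketone (C=O on an internal carbon) is the principal characteristic group, giving the suffix -one.
Number the chain so that numbering from this end puts the carbonyl group at C-2 rather than C-8.
That gives the carbonyl at C-2; an ethyl group at C-4; a fluoro group at C-6; a methyl group at C-5.
The substituents are ordered alphabetically, ignoring any di-/tri- multipliers.
Putting it together: 4-ethyl-6-fluoro-5-methylnonan-2-one.

4-ethyl-6-fluoro-5-methylnonan-2-one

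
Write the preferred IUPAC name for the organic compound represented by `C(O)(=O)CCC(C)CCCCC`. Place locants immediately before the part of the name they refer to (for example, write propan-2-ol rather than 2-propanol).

4-methylnonanoic acid

The longest carbon chain that includes the –COOH group has 9 carbons, so the parent hydride is nonane.
A carboxylic acid (terminal –COOH) is the principal characteristic group, giving the suffix -oic acid.
The numbering direction is chosen so that the carboxylic acid carbon is C-1 by definition.
This places a methyl group at C-4.
Assembling the pieces gives 4-methylnonanoic acid.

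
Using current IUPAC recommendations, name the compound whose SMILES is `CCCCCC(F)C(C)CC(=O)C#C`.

The longest chain bearing the carbonyl and the multiple bond is 11 carbons long (undecane).
The principal characteristic group is a ketone (C=O on an internal carbon), named with the suffix -one.
The chain contains a C≡C triple bond, so the unsaturation ending is -yne.
The numbering direction is chosen so that numbering from this end puts the carbonyl group at C-3 rather than C-9.
That gives the carbonyl at C-3; the triple bond between C-1 and C-2; a fluoro group at C-6; a methyl group at C-5.
The substituents are ordered alphabetically, ignoring any di-/tri- multipliers.
Assembling the pieces gives 6-fluoro-5-methylundec-1-yn-3-one.

6-fluoro-5-methylundec-1-yn-3-one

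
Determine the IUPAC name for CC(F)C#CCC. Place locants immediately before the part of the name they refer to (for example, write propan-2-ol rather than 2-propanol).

The longest carbon chain that includes the multiple bond has 6 carbons, so the parent hydride is hexane.
A C≡C triple bond in the chain gives the infix -yne-.
Number the chain so that the substituent locant set {2} is lower than {5} at the first point of difference.
This places the triple bond between C-3 and C-4; a fluoro group at C-2.
Putting it together: 2-fluorohex-3-yne.

2-fluorohex-3-yne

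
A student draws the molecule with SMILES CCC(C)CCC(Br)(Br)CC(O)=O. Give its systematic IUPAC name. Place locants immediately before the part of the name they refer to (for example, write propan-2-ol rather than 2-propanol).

The longest carbon chain that includes the –COOH group has 8 carbons, so the parent hydride is octane.
The highest-priority functional group is a carboxylic acid (terminal –COOH), so the name ends in -oic acid.
Number the chain so that the carboxylic acid carbon is C-1 by definition.
With this numbering: two bromo groups at C-3; a methyl group at C-6.
The substituents are ordered alphabetically, ignoring any di-/tri- multipliers.
The name is 3,3-dibromo-6-methyloctanoic acid.

3,3-dibromo-6-methyloctanoic acid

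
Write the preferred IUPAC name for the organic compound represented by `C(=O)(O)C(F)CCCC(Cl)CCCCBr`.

The longest carbon chain that includes the –COOH group has 10 carbons, so the parent hydride is decane.
The highest-priority functional group is a carboxylic acid (terminal –COOH), so the name ends in -oic acid.
Number the chain so that the carboxylic acid carbon is C-1 by definition.
With this numbering: a bromo group at C-10; a chloro group at C-6; a fluoro group at C-2.
Substituent prefixes are cited in alphabetical order (multiplying prefixes like di-/tri- are ignored for ordering).
Assembling the pieces gives 10-bromo-6-chloro-2-fluorodecanoic acid.

10-bromo-6-chloro-2-fluorodecanoic acid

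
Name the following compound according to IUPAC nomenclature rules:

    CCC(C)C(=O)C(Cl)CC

The longest chain bearing the carbonyl is 7 carbons long (heptane).
The principal characteristic group is a ketone (C=O on an internal carbon), named with the suffix -one.
Number the chain so that the locant sets are identical either way, so the alphabetically earlier chloro substituent takes the lower locant (3 rather than 5).
This places the carbonyl at C-4; a chloro group at C-3; a methyl group at C-5.
The substituents are ordered alphabetically, ignoring any di-/tri- multipliers.
Putting it together: 3-chloro-5-methylheptan-4-one.

3-chloro-5-methylheptan-4-one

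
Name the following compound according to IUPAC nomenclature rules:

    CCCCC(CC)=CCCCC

5-ethyldec-5-ene

Counting along the main chain through the multiple bond gives 10 carbons: the parent is decane.
A C=C double bond in the chain gives the infix -ene-.
The numbering direction is chosen so that the substituent locant set {5} is lower than {6} at the first point of difference.
This places the double bond between C-5 and C-6; an ethyl group at C-5.
The name is 5-ethyldec-5-ene.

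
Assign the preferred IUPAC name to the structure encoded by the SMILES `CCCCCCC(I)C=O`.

2-iodooctanal

Counting along the main chain through the –CHO group gives 8 carbons: the parent is octane.
The principal characteristic group is an aldehyde (terminal –CHO), named with the suffix -al.
The numbering direction is chosen so that the aldehyde carbon is C-1 by definition.
This places an iodo group at C-2.
Assembling the pieces gives 2-iodooctanal.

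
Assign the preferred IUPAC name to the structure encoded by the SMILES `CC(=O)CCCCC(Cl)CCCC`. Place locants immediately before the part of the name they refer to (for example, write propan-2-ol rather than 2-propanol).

The longest carbon chain that includes the carbonyl has 11 carbons, so the parent hydride is undecane.
The highest-priority functional group is a ketone (C=O on an internal carbon), so the name ends in -one.
Number the chain so that numbering from this end puts the carbonyl group at C-2 rather than C-10.
With this numbering: the carbonyl at C-2; a chloro group at C-7.
Assembling the pieces gives 7-chloroundecan-2-one.

7-chloroundecan-2-one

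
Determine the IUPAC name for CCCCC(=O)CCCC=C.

dec-9-en-5-one

Counting along the main chain through the carbonyl and the multiple bond gives 10 carbons: the parent is decane.
The highest-priority functional group is a ketone (C=O on an internal carbon), so the name ends in -one.
A C=C double bond in the chain gives the infix -ene-.
Choose the numbering such that numbering from this end puts the carbonyl group at C-5 rather than C-6.
With this numbering: the carbonyl at C-5; the double bond between C-9 and C-10.
The name is dec-9-en-5-one.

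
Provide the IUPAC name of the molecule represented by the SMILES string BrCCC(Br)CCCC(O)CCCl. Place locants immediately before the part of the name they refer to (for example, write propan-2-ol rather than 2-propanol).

7,9-dibromo-1-chlorononan-3-ol

Counting along the main chain through the –OH group gives 9 carbons: the parent is nonane.
An alcohol (–OH) is the principal characteristic group, giving the suffix -ol.
Number the chain so that numbering from this end puts the hydroxyl group at C-3 rather than C-7.
That gives the hydroxyl at C-3; bromo groups at C-7 and C-9; a chloro group at C-1.
Substituent prefixes are cited in alphabetical order (multiplying prefixes like di-/tri- are ignored for ordering).
Assembling the pieces gives 7,9-dibromo-1-chlorononan-3-ol.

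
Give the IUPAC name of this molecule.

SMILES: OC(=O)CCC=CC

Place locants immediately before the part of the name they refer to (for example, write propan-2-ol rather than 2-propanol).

The longest carbon chain that includes the –COOH group and the multiple bond has 6 carbons, so the parent hydride is hexane.
The principal characteristic group is a carboxylic acid (terminal –COOH), named with the suffix -oic acid.
There is one C=C double bond, indicated by the ending -ene.
The numbering direction is chosen so that the carboxylic acid carbon is C-1 by definition.
With this numbering: the double bond between C-4 and C-5.
The name is hex-4-enoic acid.

hex-4-enoic acid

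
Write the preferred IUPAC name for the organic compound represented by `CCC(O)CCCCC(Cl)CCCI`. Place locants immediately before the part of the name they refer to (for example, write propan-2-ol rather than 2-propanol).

8-chloro-11-iodoundecan-3-ol

Counting along the main chain through the –OH group gives 11 carbons: the parent is undecane.
The highest-priority functional group is an alcohol (–OH), so the name ends in -ol.
The numbering direction is chosen so that numbering from this end puts the hydroxyl group at C-3 rather than C-9.
With this numbering: the hydroxyl at C-3; a chloro group at C-8; an iodo group at C-11.
The substituents are ordered alphabetically, ignoring any di-/tri- multipliers.
The name is 8-chloro-11-iodoundecan-3-ol.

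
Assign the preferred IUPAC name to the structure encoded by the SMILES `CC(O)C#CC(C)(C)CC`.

The longest chain bearing the –OH group and the multiple bond is 7 carbons long (heptane).
An alcohol (–OH) is the principal characteristic group, giving the suffix -ol.
The chain contains a C≡C triple bond, so the unsaturation ending is -yne.
The numbering direction is chosen so that numbering from this end puts the hydroxyl group at C-2 rather than C-6.
With this numbering: the hydroxyl at C-2; the triple bond between C-3 and C-4; two methyl groups at C-5.
Putting it together: 5,5-dimethylhept-3-yn-2-ol.

5,5-dimethylhept-3-yn-2-ol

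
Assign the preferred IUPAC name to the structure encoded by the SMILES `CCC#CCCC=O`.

The longest chain bearing the –CHO group and the multiple bond is 7 carbons long (heptane).
The principal characteristic group is an aldehyde (terminal –CHO), named with the suffix -al.
A C≡C triple bond in the chain gives the infix -yne-.
The numbering direction is chosen so that the aldehyde carbon is C-1 by definition.
With this numbering: the triple bond between C-4 and C-5.
The name is hept-4-ynal.

hept-4-ynal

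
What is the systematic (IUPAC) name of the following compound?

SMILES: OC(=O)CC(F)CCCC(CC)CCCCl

10-chloro-7-ethyl-3-fluorodecanoic acid

Counting along the main chain through the –COOH group gives 10 carbons: the parent is decane.
A carboxylic acid (terminal –COOH) is the principal characteristic group, giving the suffix -oic acid.
Choose the numbering such that the carboxylic acid carbon is C-1 by definition.
This places a chloro group at C-10; an ethyl group at C-7; a fluoro group at C-3.
Substituent prefixes are cited in alphabetical order (multiplying prefixes like di-/tri- are ignored for ordering).
Assembling the pieces gives 10-chloro-7-ethyl-3-fluorodecanoic acid.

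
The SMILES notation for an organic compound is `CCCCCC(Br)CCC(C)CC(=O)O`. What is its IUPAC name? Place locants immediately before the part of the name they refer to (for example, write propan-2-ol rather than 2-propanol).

6-bromo-3-methylundecanoic acid

The longest carbon chain that includes the –COOH group has 11 carbons, so the parent hydride is undecane.
A carboxylic acid (terminal –COOH) is the principal characteristic group, giving the suffix -oic acid.
Choose the numbering such that the carboxylic acid carbon is C-1 by definition.
That gives a bromo group at C-6; a methyl group at C-3.
Substituent prefixes are cited in alphabetical order (multiplying prefixes like di-/tri- are ignored for ordering).
Assembling the pieces gives 6-bromo-3-methylundecanoic acid.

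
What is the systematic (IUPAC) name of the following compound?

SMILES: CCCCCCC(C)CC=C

Counting along the main chain through the multiple bond gives 10 carbons: the parent is decane.
There is one C=C double bond, indicated by the ending -ene.
The numbering direction is chosen so that numbering from this end puts the double bond at C-1 rather than C-9.
With this numbering: the double bond between C-1 and C-2; a methyl group at C-4.
The name is 4-methyldec-1-ene.

4-methyldec-1-ene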